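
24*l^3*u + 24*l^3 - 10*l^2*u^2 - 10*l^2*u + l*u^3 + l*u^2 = (-6*l + u)*(-4*l + u)*(l*u + l)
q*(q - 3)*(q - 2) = q^3 - 5*q^2 + 6*q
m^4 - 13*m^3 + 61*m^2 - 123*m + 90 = (m - 5)*(m - 3)^2*(m - 2)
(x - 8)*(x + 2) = x^2 - 6*x - 16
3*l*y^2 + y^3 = y^2*(3*l + y)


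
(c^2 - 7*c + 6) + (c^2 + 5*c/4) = 2*c^2 - 23*c/4 + 6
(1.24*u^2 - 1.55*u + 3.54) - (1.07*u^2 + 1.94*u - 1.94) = 0.17*u^2 - 3.49*u + 5.48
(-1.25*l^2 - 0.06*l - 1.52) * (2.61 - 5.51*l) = 6.8875*l^3 - 2.9319*l^2 + 8.2186*l - 3.9672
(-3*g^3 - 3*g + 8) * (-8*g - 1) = 24*g^4 + 3*g^3 + 24*g^2 - 61*g - 8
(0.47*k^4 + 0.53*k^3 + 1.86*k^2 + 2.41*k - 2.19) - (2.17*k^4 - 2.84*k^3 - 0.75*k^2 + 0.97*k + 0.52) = -1.7*k^4 + 3.37*k^3 + 2.61*k^2 + 1.44*k - 2.71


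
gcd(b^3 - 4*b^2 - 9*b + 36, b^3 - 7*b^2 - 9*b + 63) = b^2 - 9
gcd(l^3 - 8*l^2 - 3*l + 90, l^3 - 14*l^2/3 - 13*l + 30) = l^2 - 3*l - 18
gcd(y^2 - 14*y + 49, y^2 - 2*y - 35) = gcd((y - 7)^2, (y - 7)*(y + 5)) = y - 7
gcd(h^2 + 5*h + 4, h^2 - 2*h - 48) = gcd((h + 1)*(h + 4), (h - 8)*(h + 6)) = 1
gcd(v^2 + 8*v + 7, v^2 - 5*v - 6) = v + 1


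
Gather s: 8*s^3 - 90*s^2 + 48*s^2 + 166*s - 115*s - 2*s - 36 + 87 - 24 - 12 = 8*s^3 - 42*s^2 + 49*s + 15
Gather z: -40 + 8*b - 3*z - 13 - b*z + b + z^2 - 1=9*b + z^2 + z*(-b - 3) - 54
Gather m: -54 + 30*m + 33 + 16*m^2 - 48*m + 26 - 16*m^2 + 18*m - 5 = 0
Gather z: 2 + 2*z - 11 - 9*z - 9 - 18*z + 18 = -25*z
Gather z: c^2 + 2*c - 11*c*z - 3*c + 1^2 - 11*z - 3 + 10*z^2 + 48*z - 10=c^2 - c + 10*z^2 + z*(37 - 11*c) - 12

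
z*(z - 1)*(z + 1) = z^3 - z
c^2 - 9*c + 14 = (c - 7)*(c - 2)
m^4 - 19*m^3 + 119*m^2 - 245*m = m*(m - 7)^2*(m - 5)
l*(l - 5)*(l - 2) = l^3 - 7*l^2 + 10*l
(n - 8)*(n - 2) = n^2 - 10*n + 16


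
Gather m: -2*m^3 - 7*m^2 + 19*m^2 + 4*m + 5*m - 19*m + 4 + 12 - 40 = -2*m^3 + 12*m^2 - 10*m - 24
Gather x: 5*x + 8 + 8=5*x + 16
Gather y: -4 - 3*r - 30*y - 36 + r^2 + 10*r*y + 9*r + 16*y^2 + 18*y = r^2 + 6*r + 16*y^2 + y*(10*r - 12) - 40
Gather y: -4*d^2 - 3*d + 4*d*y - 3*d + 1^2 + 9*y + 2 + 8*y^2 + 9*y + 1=-4*d^2 - 6*d + 8*y^2 + y*(4*d + 18) + 4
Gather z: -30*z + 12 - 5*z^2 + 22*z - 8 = -5*z^2 - 8*z + 4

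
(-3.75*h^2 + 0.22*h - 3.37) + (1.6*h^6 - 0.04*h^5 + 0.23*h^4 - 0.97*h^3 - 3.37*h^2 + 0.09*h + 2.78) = 1.6*h^6 - 0.04*h^5 + 0.23*h^4 - 0.97*h^3 - 7.12*h^2 + 0.31*h - 0.59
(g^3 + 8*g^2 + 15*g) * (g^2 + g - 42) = g^5 + 9*g^4 - 19*g^3 - 321*g^2 - 630*g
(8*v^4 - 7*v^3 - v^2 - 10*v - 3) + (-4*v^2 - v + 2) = 8*v^4 - 7*v^3 - 5*v^2 - 11*v - 1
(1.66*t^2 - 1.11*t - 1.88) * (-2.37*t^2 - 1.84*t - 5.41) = -3.9342*t^4 - 0.423699999999999*t^3 - 2.4826*t^2 + 9.4643*t + 10.1708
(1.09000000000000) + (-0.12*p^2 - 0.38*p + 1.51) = -0.12*p^2 - 0.38*p + 2.6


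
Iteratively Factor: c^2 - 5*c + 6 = (c - 2)*(c - 3)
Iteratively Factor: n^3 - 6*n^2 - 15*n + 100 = (n + 4)*(n^2 - 10*n + 25) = (n - 5)*(n + 4)*(n - 5)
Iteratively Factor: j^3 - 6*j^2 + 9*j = (j)*(j^2 - 6*j + 9) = j*(j - 3)*(j - 3)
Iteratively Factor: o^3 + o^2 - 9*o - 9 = (o + 1)*(o^2 - 9) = (o + 1)*(o + 3)*(o - 3)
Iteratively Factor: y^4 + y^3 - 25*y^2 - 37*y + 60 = (y - 5)*(y^3 + 6*y^2 + 5*y - 12) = (y - 5)*(y + 4)*(y^2 + 2*y - 3) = (y - 5)*(y + 3)*(y + 4)*(y - 1)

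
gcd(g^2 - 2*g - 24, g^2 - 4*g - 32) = g + 4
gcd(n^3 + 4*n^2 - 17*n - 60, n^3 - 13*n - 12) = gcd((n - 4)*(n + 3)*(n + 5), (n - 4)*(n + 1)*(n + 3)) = n^2 - n - 12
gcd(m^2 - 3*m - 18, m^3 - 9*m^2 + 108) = m^2 - 3*m - 18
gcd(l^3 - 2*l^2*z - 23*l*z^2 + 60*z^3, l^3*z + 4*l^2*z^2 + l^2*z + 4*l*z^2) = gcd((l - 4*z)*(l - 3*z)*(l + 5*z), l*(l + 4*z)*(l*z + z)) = 1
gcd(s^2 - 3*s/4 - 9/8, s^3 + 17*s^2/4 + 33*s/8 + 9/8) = s + 3/4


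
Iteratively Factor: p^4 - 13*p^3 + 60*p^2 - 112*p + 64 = (p - 4)*(p^3 - 9*p^2 + 24*p - 16) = (p - 4)*(p - 1)*(p^2 - 8*p + 16) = (p - 4)^2*(p - 1)*(p - 4)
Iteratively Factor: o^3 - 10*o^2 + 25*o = (o - 5)*(o^2 - 5*o) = o*(o - 5)*(o - 5)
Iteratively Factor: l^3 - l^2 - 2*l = (l - 2)*(l^2 + l) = (l - 2)*(l + 1)*(l)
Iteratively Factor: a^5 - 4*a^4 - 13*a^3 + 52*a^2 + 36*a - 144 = (a - 3)*(a^4 - a^3 - 16*a^2 + 4*a + 48) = (a - 4)*(a - 3)*(a^3 + 3*a^2 - 4*a - 12) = (a - 4)*(a - 3)*(a + 2)*(a^2 + a - 6) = (a - 4)*(a - 3)*(a + 2)*(a + 3)*(a - 2)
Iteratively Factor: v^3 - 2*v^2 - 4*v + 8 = (v + 2)*(v^2 - 4*v + 4) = (v - 2)*(v + 2)*(v - 2)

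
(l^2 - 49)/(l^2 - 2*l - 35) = (l + 7)/(l + 5)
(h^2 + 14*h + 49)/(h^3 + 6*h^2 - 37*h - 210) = (h + 7)/(h^2 - h - 30)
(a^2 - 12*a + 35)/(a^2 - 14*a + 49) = (a - 5)/(a - 7)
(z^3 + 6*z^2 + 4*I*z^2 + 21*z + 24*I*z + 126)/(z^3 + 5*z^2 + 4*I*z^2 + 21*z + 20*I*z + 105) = (z + 6)/(z + 5)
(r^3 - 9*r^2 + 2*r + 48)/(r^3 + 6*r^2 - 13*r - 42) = (r - 8)/(r + 7)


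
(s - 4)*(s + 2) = s^2 - 2*s - 8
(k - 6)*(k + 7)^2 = k^3 + 8*k^2 - 35*k - 294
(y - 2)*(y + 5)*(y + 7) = y^3 + 10*y^2 + 11*y - 70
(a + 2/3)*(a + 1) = a^2 + 5*a/3 + 2/3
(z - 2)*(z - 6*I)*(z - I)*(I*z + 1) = I*z^4 + 8*z^3 - 2*I*z^3 - 16*z^2 - 13*I*z^2 - 6*z + 26*I*z + 12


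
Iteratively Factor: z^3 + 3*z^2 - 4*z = (z + 4)*(z^2 - z) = (z - 1)*(z + 4)*(z)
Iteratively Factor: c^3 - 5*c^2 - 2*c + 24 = (c - 3)*(c^2 - 2*c - 8) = (c - 3)*(c + 2)*(c - 4)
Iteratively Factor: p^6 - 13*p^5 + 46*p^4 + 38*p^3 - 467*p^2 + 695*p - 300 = (p - 1)*(p^5 - 12*p^4 + 34*p^3 + 72*p^2 - 395*p + 300) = (p - 4)*(p - 1)*(p^4 - 8*p^3 + 2*p^2 + 80*p - 75) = (p - 5)*(p - 4)*(p - 1)*(p^3 - 3*p^2 - 13*p + 15) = (p - 5)^2*(p - 4)*(p - 1)*(p^2 + 2*p - 3) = (p - 5)^2*(p - 4)*(p - 1)*(p + 3)*(p - 1)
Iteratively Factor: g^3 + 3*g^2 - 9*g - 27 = (g - 3)*(g^2 + 6*g + 9) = (g - 3)*(g + 3)*(g + 3)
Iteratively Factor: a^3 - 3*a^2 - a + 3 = (a - 3)*(a^2 - 1) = (a - 3)*(a - 1)*(a + 1)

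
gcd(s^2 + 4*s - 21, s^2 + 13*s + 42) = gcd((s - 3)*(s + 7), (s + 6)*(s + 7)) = s + 7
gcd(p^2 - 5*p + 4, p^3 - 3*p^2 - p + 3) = p - 1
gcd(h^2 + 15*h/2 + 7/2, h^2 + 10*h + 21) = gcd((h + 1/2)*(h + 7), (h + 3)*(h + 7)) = h + 7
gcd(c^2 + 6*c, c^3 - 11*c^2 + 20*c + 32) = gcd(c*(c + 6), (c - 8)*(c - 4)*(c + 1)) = 1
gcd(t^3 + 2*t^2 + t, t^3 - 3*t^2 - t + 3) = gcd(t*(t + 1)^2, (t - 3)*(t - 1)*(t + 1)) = t + 1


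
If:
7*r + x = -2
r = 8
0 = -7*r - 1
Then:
No Solution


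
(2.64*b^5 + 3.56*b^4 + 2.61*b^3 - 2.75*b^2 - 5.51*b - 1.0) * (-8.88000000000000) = -23.4432*b^5 - 31.6128*b^4 - 23.1768*b^3 + 24.42*b^2 + 48.9288*b + 8.88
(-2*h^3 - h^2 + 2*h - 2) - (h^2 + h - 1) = -2*h^3 - 2*h^2 + h - 1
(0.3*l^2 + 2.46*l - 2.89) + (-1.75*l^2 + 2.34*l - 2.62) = -1.45*l^2 + 4.8*l - 5.51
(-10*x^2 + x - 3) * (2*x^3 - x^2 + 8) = -20*x^5 + 12*x^4 - 7*x^3 - 77*x^2 + 8*x - 24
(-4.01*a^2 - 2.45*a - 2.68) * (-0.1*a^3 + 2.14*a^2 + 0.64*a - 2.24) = 0.401*a^5 - 8.3364*a^4 - 7.5414*a^3 + 1.6792*a^2 + 3.7728*a + 6.0032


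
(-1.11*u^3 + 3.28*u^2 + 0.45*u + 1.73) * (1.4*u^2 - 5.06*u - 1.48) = -1.554*u^5 + 10.2086*u^4 - 14.324*u^3 - 4.7094*u^2 - 9.4198*u - 2.5604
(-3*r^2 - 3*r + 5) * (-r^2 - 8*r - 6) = 3*r^4 + 27*r^3 + 37*r^2 - 22*r - 30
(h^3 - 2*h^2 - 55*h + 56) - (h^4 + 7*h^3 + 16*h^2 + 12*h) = -h^4 - 6*h^3 - 18*h^2 - 67*h + 56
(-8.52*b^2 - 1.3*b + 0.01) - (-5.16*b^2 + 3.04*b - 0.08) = -3.36*b^2 - 4.34*b + 0.09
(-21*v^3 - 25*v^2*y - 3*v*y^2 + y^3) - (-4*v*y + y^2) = -21*v^3 - 25*v^2*y - 3*v*y^2 + 4*v*y + y^3 - y^2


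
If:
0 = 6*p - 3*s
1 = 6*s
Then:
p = 1/12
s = 1/6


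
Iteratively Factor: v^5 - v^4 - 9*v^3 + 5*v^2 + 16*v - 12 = (v - 1)*(v^4 - 9*v^2 - 4*v + 12) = (v - 1)^2*(v^3 + v^2 - 8*v - 12) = (v - 3)*(v - 1)^2*(v^2 + 4*v + 4) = (v - 3)*(v - 1)^2*(v + 2)*(v + 2)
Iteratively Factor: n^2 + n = (n + 1)*(n)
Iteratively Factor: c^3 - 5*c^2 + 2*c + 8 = (c - 4)*(c^2 - c - 2) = (c - 4)*(c - 2)*(c + 1)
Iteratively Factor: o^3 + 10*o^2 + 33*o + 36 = (o + 4)*(o^2 + 6*o + 9) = (o + 3)*(o + 4)*(o + 3)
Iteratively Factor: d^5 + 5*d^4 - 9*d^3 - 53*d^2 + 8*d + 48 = (d - 1)*(d^4 + 6*d^3 - 3*d^2 - 56*d - 48) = (d - 1)*(d + 1)*(d^3 + 5*d^2 - 8*d - 48) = (d - 1)*(d + 1)*(d + 4)*(d^2 + d - 12) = (d - 3)*(d - 1)*(d + 1)*(d + 4)*(d + 4)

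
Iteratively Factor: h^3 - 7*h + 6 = (h - 1)*(h^2 + h - 6) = (h - 1)*(h + 3)*(h - 2)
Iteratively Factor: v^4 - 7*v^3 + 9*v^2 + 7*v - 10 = (v - 2)*(v^3 - 5*v^2 - v + 5) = (v - 5)*(v - 2)*(v^2 - 1) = (v - 5)*(v - 2)*(v - 1)*(v + 1)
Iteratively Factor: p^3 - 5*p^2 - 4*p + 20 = (p - 2)*(p^2 - 3*p - 10) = (p - 2)*(p + 2)*(p - 5)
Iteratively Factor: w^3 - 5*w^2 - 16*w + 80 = (w - 5)*(w^2 - 16) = (w - 5)*(w - 4)*(w + 4)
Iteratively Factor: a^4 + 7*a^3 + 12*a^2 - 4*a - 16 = (a + 2)*(a^3 + 5*a^2 + 2*a - 8) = (a + 2)*(a + 4)*(a^2 + a - 2) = (a + 2)^2*(a + 4)*(a - 1)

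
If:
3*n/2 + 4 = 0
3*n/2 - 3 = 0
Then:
No Solution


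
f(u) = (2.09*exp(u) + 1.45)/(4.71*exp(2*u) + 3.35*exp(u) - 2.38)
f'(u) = (2.09*exp(u) + 1.45)*(-9.42*exp(2*u) - 3.35*exp(u))/(4.71*exp(2*u) + 3.35*exp(u) - 2.38)^2 + 2.09*exp(u)/(4.71*exp(2*u) + 3.35*exp(u) - 2.38) = (-(2.09*exp(u) + 1.45)*(9.42*exp(u) + 3.35) + 9.8439*exp(2*u) + 7.0015*exp(u) - 4.9742)*exp(u)/(4.71*exp(2*u) + 3.35*exp(u) - 2.38)^2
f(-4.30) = -0.63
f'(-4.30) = -0.02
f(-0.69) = 5.15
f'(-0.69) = -40.82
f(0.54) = 0.29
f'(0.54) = -0.36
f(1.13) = 0.15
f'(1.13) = -0.16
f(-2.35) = -0.82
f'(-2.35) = -0.26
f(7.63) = 0.00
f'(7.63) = -0.00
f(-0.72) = 6.73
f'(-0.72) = -68.15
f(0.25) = 0.43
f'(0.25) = -0.60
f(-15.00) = -0.61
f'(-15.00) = 0.00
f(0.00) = 0.62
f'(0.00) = -1.03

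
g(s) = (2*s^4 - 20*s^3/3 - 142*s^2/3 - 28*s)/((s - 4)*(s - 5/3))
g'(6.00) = 108.25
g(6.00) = -83.08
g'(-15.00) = -54.70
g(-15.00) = 358.48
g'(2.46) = 24.37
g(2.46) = 312.12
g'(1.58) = -10977.01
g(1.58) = -840.28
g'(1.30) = -561.12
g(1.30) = -126.59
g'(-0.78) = 2.39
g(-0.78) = -0.26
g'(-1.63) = 1.11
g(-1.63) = -2.00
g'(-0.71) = 2.29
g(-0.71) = -0.10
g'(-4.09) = -9.06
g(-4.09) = 7.27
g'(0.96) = -121.27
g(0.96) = -34.77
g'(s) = (8*s^3 - 20*s^2 - 284*s/3 - 28)/((s - 4)*(s - 5/3)) - (2*s^4 - 20*s^3/3 - 142*s^2/3 - 28*s)/((s - 4)*(s - 5/3)^2) - (2*s^4 - 20*s^3/3 - 142*s^2/3 - 28*s)/((s - 4)^2*(s - 5/3))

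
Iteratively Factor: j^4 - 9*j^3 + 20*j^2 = (j)*(j^3 - 9*j^2 + 20*j) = j*(j - 4)*(j^2 - 5*j) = j^2*(j - 4)*(j - 5)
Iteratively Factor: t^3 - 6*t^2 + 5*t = (t - 1)*(t^2 - 5*t) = (t - 5)*(t - 1)*(t)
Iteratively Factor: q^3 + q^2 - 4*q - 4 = (q + 1)*(q^2 - 4) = (q + 1)*(q + 2)*(q - 2)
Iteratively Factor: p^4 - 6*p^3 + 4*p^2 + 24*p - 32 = (p + 2)*(p^3 - 8*p^2 + 20*p - 16) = (p - 2)*(p + 2)*(p^2 - 6*p + 8) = (p - 2)^2*(p + 2)*(p - 4)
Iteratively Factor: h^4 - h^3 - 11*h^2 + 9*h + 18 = (h + 1)*(h^3 - 2*h^2 - 9*h + 18) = (h - 3)*(h + 1)*(h^2 + h - 6) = (h - 3)*(h - 2)*(h + 1)*(h + 3)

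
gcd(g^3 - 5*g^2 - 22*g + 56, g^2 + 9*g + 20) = g + 4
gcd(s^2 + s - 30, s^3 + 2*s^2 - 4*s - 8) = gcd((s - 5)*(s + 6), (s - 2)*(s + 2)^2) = 1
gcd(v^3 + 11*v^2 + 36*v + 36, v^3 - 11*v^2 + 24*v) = 1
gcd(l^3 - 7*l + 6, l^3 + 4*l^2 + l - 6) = l^2 + 2*l - 3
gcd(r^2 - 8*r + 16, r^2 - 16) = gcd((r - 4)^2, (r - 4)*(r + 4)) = r - 4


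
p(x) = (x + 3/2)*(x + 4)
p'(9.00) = 23.50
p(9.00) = 136.50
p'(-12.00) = -18.50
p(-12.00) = 84.00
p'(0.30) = 6.10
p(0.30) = 7.74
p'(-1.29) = 2.92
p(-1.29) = 0.57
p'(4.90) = 15.30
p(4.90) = 56.96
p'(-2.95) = -0.40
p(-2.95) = -1.52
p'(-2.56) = 0.38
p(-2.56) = -1.53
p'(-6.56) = -7.62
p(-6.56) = 12.95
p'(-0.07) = 5.36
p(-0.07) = 5.62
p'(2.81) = 11.12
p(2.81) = 29.35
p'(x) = 2*x + 11/2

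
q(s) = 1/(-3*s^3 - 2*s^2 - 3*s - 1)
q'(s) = (9*s^2 + 4*s + 3)/(-3*s^3 - 2*s^2 - 3*s - 1)^2 = (9*s^2 + 4*s + 3)/(3*s^3 + 2*s^2 + 3*s + 1)^2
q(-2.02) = 0.05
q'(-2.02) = 0.07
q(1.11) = -0.09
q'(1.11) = 0.16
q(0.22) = -0.56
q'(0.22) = 1.35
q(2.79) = -0.01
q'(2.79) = 0.01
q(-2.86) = 0.02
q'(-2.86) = 0.02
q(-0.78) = 0.65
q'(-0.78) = 2.24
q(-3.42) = 0.01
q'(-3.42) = 0.01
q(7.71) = -0.00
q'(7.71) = 0.00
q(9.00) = 0.00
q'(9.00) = 0.00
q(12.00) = 0.00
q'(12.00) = 0.00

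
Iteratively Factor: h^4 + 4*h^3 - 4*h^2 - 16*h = (h + 2)*(h^3 + 2*h^2 - 8*h) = (h + 2)*(h + 4)*(h^2 - 2*h) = h*(h + 2)*(h + 4)*(h - 2)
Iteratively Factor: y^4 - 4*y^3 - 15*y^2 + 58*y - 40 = (y - 1)*(y^3 - 3*y^2 - 18*y + 40) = (y - 2)*(y - 1)*(y^2 - y - 20) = (y - 5)*(y - 2)*(y - 1)*(y + 4)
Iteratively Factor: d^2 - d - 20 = (d + 4)*(d - 5)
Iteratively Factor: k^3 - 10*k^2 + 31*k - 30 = (k - 3)*(k^2 - 7*k + 10) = (k - 5)*(k - 3)*(k - 2)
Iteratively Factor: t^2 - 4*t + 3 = (t - 3)*(t - 1)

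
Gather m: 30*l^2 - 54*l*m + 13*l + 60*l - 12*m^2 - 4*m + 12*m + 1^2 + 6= 30*l^2 + 73*l - 12*m^2 + m*(8 - 54*l) + 7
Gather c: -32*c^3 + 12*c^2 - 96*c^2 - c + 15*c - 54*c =-32*c^3 - 84*c^2 - 40*c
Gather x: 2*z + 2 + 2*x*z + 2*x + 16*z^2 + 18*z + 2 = x*(2*z + 2) + 16*z^2 + 20*z + 4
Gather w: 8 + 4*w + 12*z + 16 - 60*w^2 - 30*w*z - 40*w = -60*w^2 + w*(-30*z - 36) + 12*z + 24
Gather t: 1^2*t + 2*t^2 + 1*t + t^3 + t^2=t^3 + 3*t^2 + 2*t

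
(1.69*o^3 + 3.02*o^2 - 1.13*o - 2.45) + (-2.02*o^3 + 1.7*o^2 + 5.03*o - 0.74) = -0.33*o^3 + 4.72*o^2 + 3.9*o - 3.19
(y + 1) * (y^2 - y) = y^3 - y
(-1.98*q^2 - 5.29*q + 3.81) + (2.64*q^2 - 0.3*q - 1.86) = 0.66*q^2 - 5.59*q + 1.95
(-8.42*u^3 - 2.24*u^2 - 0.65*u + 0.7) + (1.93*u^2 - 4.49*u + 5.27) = -8.42*u^3 - 0.31*u^2 - 5.14*u + 5.97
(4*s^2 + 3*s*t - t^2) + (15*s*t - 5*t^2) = 4*s^2 + 18*s*t - 6*t^2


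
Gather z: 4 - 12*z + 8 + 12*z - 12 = 0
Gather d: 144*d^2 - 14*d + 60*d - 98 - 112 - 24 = 144*d^2 + 46*d - 234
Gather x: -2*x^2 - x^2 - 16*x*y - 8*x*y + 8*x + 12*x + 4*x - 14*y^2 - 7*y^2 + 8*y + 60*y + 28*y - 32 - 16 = -3*x^2 + x*(24 - 24*y) - 21*y^2 + 96*y - 48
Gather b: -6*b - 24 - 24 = -6*b - 48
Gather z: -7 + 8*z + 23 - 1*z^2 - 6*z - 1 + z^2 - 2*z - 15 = 0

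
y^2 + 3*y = y*(y + 3)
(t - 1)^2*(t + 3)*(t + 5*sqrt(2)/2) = t^4 + t^3 + 5*sqrt(2)*t^3/2 - 5*t^2 + 5*sqrt(2)*t^2/2 - 25*sqrt(2)*t/2 + 3*t + 15*sqrt(2)/2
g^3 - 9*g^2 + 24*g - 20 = (g - 5)*(g - 2)^2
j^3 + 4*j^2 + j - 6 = (j - 1)*(j + 2)*(j + 3)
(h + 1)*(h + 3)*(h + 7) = h^3 + 11*h^2 + 31*h + 21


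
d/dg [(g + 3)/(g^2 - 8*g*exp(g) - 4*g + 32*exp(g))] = (g^2 - 8*g*exp(g) - 4*g + 2*(g + 3)*(4*g*exp(g) - g - 12*exp(g) + 2) + 32*exp(g))/(g^2 - 8*g*exp(g) - 4*g + 32*exp(g))^2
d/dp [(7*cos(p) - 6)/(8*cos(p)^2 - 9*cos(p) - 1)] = (56*cos(p)^2 - 96*cos(p) + 61)*sin(p)/(8*sin(p)^2 + 9*cos(p) - 7)^2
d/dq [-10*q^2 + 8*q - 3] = 8 - 20*q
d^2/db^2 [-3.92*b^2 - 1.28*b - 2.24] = -7.84000000000000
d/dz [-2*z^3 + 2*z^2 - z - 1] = -6*z^2 + 4*z - 1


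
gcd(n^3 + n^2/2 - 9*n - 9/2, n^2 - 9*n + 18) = n - 3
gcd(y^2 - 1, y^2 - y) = y - 1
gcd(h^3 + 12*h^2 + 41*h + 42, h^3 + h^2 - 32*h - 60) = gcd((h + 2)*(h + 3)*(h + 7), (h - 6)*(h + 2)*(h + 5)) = h + 2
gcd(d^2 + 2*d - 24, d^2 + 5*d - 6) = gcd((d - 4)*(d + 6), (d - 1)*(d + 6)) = d + 6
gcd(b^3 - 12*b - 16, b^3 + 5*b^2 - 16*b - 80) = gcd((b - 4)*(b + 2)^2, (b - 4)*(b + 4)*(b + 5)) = b - 4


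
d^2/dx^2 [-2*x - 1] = 0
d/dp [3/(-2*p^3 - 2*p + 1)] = 6*(3*p^2 + 1)/(2*p^3 + 2*p - 1)^2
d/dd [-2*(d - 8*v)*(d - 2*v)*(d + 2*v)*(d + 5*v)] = -8*d^3 + 18*d^2*v + 176*d*v^2 - 24*v^3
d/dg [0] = 0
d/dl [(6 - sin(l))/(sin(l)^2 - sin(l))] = (cos(l) - 12/tan(l) + 6*cos(l)/sin(l)^2)/(sin(l) - 1)^2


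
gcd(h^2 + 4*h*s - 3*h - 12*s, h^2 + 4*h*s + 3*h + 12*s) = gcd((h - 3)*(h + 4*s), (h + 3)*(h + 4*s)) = h + 4*s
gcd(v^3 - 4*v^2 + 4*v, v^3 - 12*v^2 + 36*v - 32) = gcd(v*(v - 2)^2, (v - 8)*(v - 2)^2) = v^2 - 4*v + 4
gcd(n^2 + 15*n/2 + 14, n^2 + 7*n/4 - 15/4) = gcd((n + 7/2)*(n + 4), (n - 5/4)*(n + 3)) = 1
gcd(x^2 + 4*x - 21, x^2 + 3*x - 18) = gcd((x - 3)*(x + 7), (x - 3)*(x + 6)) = x - 3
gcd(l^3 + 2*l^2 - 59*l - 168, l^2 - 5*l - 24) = l^2 - 5*l - 24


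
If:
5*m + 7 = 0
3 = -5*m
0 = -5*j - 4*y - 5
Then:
No Solution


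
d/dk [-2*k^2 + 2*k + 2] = 2 - 4*k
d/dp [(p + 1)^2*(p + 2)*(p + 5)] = 4*p^3 + 27*p^2 + 50*p + 27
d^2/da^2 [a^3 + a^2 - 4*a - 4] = 6*a + 2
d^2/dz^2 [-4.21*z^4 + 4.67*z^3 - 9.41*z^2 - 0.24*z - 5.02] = -50.52*z^2 + 28.02*z - 18.82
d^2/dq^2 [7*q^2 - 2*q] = 14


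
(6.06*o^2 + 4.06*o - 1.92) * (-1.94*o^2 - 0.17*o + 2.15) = -11.7564*o^4 - 8.9066*o^3 + 16.0636*o^2 + 9.0554*o - 4.128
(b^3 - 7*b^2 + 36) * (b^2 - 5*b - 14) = b^5 - 12*b^4 + 21*b^3 + 134*b^2 - 180*b - 504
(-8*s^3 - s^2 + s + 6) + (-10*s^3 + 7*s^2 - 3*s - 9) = -18*s^3 + 6*s^2 - 2*s - 3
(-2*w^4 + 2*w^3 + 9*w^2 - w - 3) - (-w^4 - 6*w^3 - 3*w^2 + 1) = -w^4 + 8*w^3 + 12*w^2 - w - 4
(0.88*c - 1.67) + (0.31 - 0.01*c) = 0.87*c - 1.36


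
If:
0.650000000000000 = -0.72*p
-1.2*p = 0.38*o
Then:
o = 2.85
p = -0.90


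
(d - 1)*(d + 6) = d^2 + 5*d - 6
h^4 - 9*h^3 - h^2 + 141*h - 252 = (h - 7)*(h - 3)^2*(h + 4)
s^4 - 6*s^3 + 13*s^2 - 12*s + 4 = (s - 2)^2*(s - 1)^2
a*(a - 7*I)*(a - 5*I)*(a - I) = a^4 - 13*I*a^3 - 47*a^2 + 35*I*a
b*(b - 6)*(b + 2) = b^3 - 4*b^2 - 12*b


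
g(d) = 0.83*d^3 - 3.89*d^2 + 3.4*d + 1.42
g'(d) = 2.49*d^2 - 7.78*d + 3.4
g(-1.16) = -9.05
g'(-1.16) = 15.78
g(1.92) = -0.52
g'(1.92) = -2.36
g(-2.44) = -42.09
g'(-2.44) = 37.21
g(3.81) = 3.81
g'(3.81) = 9.90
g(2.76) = -1.38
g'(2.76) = 0.90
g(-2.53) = -45.52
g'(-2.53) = 39.02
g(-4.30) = -151.12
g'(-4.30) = 82.89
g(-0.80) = -4.21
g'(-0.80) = 11.22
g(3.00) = -0.98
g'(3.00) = 2.47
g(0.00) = 1.42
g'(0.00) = 3.40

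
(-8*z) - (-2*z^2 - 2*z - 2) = 2*z^2 - 6*z + 2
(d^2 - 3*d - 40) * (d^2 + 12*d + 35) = d^4 + 9*d^3 - 41*d^2 - 585*d - 1400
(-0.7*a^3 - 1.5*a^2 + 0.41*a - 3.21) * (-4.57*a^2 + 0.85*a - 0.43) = 3.199*a^5 + 6.26*a^4 - 2.8477*a^3 + 15.6632*a^2 - 2.9048*a + 1.3803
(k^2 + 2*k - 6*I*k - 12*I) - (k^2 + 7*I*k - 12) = 2*k - 13*I*k + 12 - 12*I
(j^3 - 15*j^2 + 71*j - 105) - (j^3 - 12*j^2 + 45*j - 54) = -3*j^2 + 26*j - 51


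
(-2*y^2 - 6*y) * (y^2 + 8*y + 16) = -2*y^4 - 22*y^3 - 80*y^2 - 96*y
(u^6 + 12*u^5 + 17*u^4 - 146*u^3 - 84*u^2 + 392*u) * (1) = u^6 + 12*u^5 + 17*u^4 - 146*u^3 - 84*u^2 + 392*u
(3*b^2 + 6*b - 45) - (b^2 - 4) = 2*b^2 + 6*b - 41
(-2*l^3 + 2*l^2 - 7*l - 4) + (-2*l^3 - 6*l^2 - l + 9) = -4*l^3 - 4*l^2 - 8*l + 5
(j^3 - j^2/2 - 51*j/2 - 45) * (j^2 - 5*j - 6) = j^5 - 11*j^4/2 - 29*j^3 + 171*j^2/2 + 378*j + 270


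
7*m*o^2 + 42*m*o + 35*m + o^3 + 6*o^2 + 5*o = (7*m + o)*(o + 1)*(o + 5)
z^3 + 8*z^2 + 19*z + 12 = (z + 1)*(z + 3)*(z + 4)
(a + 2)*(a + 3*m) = a^2 + 3*a*m + 2*a + 6*m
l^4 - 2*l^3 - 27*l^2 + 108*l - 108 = (l - 3)^2*(l - 2)*(l + 6)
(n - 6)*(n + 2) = n^2 - 4*n - 12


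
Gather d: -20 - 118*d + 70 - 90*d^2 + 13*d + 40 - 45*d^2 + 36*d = -135*d^2 - 69*d + 90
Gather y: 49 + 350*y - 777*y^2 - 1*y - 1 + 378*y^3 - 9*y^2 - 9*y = 378*y^3 - 786*y^2 + 340*y + 48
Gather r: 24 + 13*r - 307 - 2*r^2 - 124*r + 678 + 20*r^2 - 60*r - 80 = 18*r^2 - 171*r + 315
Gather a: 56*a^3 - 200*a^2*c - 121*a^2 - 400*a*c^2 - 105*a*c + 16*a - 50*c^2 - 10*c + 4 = 56*a^3 + a^2*(-200*c - 121) + a*(-400*c^2 - 105*c + 16) - 50*c^2 - 10*c + 4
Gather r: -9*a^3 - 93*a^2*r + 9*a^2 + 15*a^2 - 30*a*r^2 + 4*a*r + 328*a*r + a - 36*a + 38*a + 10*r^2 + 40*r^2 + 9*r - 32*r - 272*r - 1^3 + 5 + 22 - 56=-9*a^3 + 24*a^2 + 3*a + r^2*(50 - 30*a) + r*(-93*a^2 + 332*a - 295) - 30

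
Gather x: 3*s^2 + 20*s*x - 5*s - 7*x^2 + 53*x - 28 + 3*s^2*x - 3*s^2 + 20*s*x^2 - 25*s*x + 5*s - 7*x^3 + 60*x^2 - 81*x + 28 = -7*x^3 + x^2*(20*s + 53) + x*(3*s^2 - 5*s - 28)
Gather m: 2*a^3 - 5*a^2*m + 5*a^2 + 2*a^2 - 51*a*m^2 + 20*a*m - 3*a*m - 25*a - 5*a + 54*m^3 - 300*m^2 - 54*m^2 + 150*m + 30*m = 2*a^3 + 7*a^2 - 30*a + 54*m^3 + m^2*(-51*a - 354) + m*(-5*a^2 + 17*a + 180)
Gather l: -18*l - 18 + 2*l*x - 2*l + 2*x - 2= l*(2*x - 20) + 2*x - 20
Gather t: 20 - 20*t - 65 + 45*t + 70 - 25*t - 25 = 0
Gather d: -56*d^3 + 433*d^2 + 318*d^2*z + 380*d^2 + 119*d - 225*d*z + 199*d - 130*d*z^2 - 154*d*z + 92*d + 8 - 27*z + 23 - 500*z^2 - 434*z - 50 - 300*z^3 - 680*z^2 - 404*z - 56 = -56*d^3 + d^2*(318*z + 813) + d*(-130*z^2 - 379*z + 410) - 300*z^3 - 1180*z^2 - 865*z - 75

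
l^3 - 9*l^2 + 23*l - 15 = (l - 5)*(l - 3)*(l - 1)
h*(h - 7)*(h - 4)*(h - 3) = h^4 - 14*h^3 + 61*h^2 - 84*h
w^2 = w^2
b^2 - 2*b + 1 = (b - 1)^2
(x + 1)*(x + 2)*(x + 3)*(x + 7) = x^4 + 13*x^3 + 53*x^2 + 83*x + 42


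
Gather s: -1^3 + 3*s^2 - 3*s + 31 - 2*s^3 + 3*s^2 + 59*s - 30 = -2*s^3 + 6*s^2 + 56*s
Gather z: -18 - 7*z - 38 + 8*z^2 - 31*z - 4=8*z^2 - 38*z - 60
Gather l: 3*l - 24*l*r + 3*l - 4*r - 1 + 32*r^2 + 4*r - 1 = l*(6 - 24*r) + 32*r^2 - 2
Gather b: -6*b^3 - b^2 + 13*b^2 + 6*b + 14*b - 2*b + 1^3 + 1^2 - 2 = -6*b^3 + 12*b^2 + 18*b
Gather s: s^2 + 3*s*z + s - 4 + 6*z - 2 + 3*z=s^2 + s*(3*z + 1) + 9*z - 6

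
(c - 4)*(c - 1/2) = c^2 - 9*c/2 + 2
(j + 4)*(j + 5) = j^2 + 9*j + 20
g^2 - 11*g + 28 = (g - 7)*(g - 4)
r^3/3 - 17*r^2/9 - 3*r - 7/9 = (r/3 + 1/3)*(r - 7)*(r + 1/3)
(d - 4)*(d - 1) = d^2 - 5*d + 4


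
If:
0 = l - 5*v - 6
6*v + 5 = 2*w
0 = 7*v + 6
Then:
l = 12/7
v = -6/7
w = -1/14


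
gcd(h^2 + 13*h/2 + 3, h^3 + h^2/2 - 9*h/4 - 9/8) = h + 1/2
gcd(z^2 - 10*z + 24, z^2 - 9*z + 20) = z - 4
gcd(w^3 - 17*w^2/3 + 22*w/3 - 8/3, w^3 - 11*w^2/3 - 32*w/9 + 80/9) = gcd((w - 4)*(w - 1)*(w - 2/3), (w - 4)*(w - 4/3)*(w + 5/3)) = w - 4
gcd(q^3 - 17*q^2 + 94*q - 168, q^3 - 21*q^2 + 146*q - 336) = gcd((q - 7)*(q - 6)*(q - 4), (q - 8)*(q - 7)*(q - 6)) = q^2 - 13*q + 42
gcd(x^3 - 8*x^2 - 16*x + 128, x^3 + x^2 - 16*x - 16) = x^2 - 16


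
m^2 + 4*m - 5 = (m - 1)*(m + 5)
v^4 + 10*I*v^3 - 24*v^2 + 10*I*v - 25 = (v - I)*(v + I)*(v + 5*I)^2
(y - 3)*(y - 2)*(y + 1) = y^3 - 4*y^2 + y + 6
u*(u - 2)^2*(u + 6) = u^4 + 2*u^3 - 20*u^2 + 24*u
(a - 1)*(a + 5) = a^2 + 4*a - 5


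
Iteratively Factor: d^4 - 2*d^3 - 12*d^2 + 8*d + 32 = (d - 2)*(d^3 - 12*d - 16) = (d - 4)*(d - 2)*(d^2 + 4*d + 4) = (d - 4)*(d - 2)*(d + 2)*(d + 2)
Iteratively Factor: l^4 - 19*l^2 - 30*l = (l + 3)*(l^3 - 3*l^2 - 10*l) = (l + 2)*(l + 3)*(l^2 - 5*l) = l*(l + 2)*(l + 3)*(l - 5)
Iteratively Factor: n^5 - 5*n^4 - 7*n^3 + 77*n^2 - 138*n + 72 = (n - 3)*(n^4 - 2*n^3 - 13*n^2 + 38*n - 24) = (n - 3)^2*(n^3 + n^2 - 10*n + 8) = (n - 3)^2*(n + 4)*(n^2 - 3*n + 2) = (n - 3)^2*(n - 1)*(n + 4)*(n - 2)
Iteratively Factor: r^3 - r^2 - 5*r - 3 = (r + 1)*(r^2 - 2*r - 3) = (r + 1)^2*(r - 3)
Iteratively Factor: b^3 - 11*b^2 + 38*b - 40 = (b - 4)*(b^2 - 7*b + 10) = (b - 5)*(b - 4)*(b - 2)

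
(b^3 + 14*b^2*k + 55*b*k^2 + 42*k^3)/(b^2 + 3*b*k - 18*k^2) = (b^2 + 8*b*k + 7*k^2)/(b - 3*k)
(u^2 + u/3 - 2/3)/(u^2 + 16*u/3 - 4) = (u + 1)/(u + 6)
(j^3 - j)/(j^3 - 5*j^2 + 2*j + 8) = j*(j - 1)/(j^2 - 6*j + 8)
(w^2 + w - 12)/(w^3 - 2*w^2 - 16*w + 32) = (w - 3)/(w^2 - 6*w + 8)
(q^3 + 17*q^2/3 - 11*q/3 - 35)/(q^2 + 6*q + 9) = (3*q^2 + 8*q - 35)/(3*(q + 3))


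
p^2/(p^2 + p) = p/(p + 1)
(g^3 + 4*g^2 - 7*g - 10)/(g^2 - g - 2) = g + 5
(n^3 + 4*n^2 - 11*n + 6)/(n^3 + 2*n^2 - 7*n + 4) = (n + 6)/(n + 4)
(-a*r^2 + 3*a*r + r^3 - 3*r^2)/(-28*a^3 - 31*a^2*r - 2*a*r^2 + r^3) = r*(a*r - 3*a - r^2 + 3*r)/(28*a^3 + 31*a^2*r + 2*a*r^2 - r^3)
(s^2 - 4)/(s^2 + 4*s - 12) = (s + 2)/(s + 6)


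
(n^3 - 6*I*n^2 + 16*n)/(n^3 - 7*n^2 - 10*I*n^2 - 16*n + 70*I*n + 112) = n*(n + 2*I)/(n^2 - n*(7 + 2*I) + 14*I)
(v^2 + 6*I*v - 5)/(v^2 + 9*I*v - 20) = (v + I)/(v + 4*I)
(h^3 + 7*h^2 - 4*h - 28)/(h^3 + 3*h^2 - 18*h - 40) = (h^2 + 5*h - 14)/(h^2 + h - 20)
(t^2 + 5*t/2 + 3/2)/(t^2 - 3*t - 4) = (t + 3/2)/(t - 4)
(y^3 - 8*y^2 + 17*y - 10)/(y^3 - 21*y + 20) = (y^2 - 7*y + 10)/(y^2 + y - 20)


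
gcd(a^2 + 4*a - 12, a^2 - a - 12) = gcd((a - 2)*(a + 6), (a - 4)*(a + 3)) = 1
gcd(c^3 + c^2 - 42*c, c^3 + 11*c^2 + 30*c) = c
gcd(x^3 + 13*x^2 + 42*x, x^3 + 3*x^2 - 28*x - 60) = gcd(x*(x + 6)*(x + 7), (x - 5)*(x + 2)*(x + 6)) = x + 6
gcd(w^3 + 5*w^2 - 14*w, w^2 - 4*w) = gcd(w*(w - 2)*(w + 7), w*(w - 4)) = w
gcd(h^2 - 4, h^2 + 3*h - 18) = 1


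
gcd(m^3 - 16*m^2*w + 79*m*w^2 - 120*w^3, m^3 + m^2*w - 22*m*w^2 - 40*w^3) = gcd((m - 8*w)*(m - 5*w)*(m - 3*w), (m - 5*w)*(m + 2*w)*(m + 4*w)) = -m + 5*w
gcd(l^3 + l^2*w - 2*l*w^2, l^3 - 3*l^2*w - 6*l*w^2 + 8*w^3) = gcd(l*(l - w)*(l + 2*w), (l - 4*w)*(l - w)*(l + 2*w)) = -l^2 - l*w + 2*w^2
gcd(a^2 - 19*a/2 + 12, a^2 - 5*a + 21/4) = a - 3/2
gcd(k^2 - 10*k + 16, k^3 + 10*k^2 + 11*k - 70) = k - 2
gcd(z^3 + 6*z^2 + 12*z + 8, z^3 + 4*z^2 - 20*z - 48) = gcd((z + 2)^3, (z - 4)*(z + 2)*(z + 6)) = z + 2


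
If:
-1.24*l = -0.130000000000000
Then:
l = 0.10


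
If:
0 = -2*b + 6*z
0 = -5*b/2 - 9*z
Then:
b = 0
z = 0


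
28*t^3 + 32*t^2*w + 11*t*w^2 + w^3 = (2*t + w)^2*(7*t + w)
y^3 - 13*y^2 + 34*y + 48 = (y - 8)*(y - 6)*(y + 1)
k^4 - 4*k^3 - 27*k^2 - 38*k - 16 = (k - 8)*(k + 1)^2*(k + 2)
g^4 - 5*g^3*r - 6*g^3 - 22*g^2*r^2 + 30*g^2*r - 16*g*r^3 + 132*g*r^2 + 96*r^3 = (g - 6)*(g - 8*r)*(g + r)*(g + 2*r)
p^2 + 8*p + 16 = (p + 4)^2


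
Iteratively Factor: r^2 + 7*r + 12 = (r + 3)*(r + 4)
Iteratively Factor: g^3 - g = (g)*(g^2 - 1) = g*(g + 1)*(g - 1)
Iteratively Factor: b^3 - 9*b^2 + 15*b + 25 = (b - 5)*(b^2 - 4*b - 5) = (b - 5)^2*(b + 1)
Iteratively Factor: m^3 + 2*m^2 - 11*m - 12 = (m + 4)*(m^2 - 2*m - 3) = (m - 3)*(m + 4)*(m + 1)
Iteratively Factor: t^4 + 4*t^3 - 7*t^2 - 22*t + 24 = (t + 4)*(t^3 - 7*t + 6) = (t + 3)*(t + 4)*(t^2 - 3*t + 2) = (t - 2)*(t + 3)*(t + 4)*(t - 1)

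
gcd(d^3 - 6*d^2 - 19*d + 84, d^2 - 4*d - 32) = d + 4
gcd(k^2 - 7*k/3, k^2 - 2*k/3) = k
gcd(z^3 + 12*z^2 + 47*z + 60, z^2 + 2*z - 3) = z + 3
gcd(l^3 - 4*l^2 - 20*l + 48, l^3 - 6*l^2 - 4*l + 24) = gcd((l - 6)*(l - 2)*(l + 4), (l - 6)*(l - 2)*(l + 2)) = l^2 - 8*l + 12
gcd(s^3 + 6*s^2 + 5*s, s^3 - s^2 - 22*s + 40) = s + 5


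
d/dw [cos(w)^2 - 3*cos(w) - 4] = (3 - 2*cos(w))*sin(w)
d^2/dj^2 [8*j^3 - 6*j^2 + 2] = 48*j - 12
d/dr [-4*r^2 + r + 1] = 1 - 8*r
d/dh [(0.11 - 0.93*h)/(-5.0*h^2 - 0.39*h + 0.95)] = (-4.65*h^2 + 1.1*h - 0.8406)/(25.0*h^4 + 3.9*h^3 - 9.3479*h^2 - 0.741*h + 0.9025)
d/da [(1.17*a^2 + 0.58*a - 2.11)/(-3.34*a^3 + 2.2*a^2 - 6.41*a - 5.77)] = (3.9078*a^4 + 3.8744*a^3 - 29.9179*a^2 - 4.2178*a - 16.8717)/(11.1556*a^6 - 14.696*a^5 + 47.6588*a^4 + 10.3396*a^3 + 15.7001*a^2 + 73.9714*a + 33.2929)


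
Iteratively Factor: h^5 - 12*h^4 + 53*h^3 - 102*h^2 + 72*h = (h - 4)*(h^4 - 8*h^3 + 21*h^2 - 18*h) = (h - 4)*(h - 3)*(h^3 - 5*h^2 + 6*h) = (h - 4)*(h - 3)^2*(h^2 - 2*h) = (h - 4)*(h - 3)^2*(h - 2)*(h)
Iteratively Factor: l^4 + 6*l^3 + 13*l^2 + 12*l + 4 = (l + 2)*(l^3 + 4*l^2 + 5*l + 2) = (l + 1)*(l + 2)*(l^2 + 3*l + 2) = (l + 1)^2*(l + 2)*(l + 2)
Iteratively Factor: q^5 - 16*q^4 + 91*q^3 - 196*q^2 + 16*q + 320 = (q - 4)*(q^4 - 12*q^3 + 43*q^2 - 24*q - 80) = (q - 4)^2*(q^3 - 8*q^2 + 11*q + 20) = (q - 4)^2*(q + 1)*(q^2 - 9*q + 20) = (q - 5)*(q - 4)^2*(q + 1)*(q - 4)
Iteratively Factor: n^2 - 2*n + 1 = (n - 1)*(n - 1)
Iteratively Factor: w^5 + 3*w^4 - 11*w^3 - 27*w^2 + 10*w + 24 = (w + 2)*(w^4 + w^3 - 13*w^2 - w + 12) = (w - 3)*(w + 2)*(w^3 + 4*w^2 - w - 4) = (w - 3)*(w + 2)*(w + 4)*(w^2 - 1) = (w - 3)*(w - 1)*(w + 2)*(w + 4)*(w + 1)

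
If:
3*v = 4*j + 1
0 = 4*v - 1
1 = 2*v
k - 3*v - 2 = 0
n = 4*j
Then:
No Solution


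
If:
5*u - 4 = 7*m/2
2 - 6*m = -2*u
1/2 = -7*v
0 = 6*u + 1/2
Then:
No Solution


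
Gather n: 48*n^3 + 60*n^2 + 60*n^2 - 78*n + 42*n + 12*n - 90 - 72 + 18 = 48*n^3 + 120*n^2 - 24*n - 144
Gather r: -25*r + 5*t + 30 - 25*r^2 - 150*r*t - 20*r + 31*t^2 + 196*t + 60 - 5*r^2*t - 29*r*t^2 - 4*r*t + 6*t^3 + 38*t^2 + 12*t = r^2*(-5*t - 25) + r*(-29*t^2 - 154*t - 45) + 6*t^3 + 69*t^2 + 213*t + 90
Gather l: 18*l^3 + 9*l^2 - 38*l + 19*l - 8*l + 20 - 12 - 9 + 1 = 18*l^3 + 9*l^2 - 27*l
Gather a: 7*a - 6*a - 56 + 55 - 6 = a - 7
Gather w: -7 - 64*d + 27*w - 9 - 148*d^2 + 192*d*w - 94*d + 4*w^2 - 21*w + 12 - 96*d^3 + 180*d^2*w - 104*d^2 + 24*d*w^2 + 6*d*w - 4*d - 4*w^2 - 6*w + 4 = -96*d^3 - 252*d^2 + 24*d*w^2 - 162*d + w*(180*d^2 + 198*d)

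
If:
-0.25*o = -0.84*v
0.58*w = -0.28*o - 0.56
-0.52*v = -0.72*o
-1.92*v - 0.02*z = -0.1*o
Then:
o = 0.00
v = 0.00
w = -0.97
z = 0.00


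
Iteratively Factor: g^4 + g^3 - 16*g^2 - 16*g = (g + 1)*(g^3 - 16*g) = (g + 1)*(g + 4)*(g^2 - 4*g) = (g - 4)*(g + 1)*(g + 4)*(g)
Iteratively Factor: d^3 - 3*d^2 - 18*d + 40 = (d + 4)*(d^2 - 7*d + 10) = (d - 5)*(d + 4)*(d - 2)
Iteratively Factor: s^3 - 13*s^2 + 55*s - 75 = (s - 5)*(s^2 - 8*s + 15) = (s - 5)*(s - 3)*(s - 5)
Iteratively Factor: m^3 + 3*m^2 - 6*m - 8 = (m - 2)*(m^2 + 5*m + 4) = (m - 2)*(m + 4)*(m + 1)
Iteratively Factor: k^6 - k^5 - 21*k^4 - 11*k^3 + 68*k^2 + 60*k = (k)*(k^5 - k^4 - 21*k^3 - 11*k^2 + 68*k + 60) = k*(k + 3)*(k^4 - 4*k^3 - 9*k^2 + 16*k + 20) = k*(k + 2)*(k + 3)*(k^3 - 6*k^2 + 3*k + 10) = k*(k - 5)*(k + 2)*(k + 3)*(k^2 - k - 2) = k*(k - 5)*(k + 1)*(k + 2)*(k + 3)*(k - 2)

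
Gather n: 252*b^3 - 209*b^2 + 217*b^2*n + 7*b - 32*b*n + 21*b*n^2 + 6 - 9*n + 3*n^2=252*b^3 - 209*b^2 + 7*b + n^2*(21*b + 3) + n*(217*b^2 - 32*b - 9) + 6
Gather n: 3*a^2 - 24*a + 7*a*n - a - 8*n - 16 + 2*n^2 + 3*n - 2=3*a^2 - 25*a + 2*n^2 + n*(7*a - 5) - 18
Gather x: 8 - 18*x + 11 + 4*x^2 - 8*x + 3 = 4*x^2 - 26*x + 22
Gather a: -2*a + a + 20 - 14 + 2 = 8 - a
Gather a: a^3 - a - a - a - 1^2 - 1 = a^3 - 3*a - 2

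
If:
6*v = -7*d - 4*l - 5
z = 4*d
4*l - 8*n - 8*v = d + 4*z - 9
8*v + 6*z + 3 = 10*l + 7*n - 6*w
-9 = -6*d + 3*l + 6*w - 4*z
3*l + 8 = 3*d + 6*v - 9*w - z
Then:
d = 1267/19119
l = -16955/19119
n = 49339/57357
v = -18322/57357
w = -46666/57357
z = 5068/19119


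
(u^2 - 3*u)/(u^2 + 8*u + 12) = u*(u - 3)/(u^2 + 8*u + 12)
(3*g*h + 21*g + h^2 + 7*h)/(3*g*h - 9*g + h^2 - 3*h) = (h + 7)/(h - 3)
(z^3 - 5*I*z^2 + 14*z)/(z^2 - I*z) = (z^2 - 5*I*z + 14)/(z - I)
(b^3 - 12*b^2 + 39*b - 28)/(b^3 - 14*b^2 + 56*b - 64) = (b^2 - 8*b + 7)/(b^2 - 10*b + 16)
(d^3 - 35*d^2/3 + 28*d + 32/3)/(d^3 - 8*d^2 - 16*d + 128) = (d + 1/3)/(d + 4)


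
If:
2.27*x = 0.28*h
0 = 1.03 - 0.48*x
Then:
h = 17.40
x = 2.15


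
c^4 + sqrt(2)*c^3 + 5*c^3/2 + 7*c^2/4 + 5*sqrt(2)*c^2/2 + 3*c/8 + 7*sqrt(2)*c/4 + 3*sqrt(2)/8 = (c + 1/2)^2*(c + 3/2)*(c + sqrt(2))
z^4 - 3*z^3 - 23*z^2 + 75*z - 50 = (z - 5)*(z - 2)*(z - 1)*(z + 5)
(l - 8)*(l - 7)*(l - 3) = l^3 - 18*l^2 + 101*l - 168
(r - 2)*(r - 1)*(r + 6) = r^3 + 3*r^2 - 16*r + 12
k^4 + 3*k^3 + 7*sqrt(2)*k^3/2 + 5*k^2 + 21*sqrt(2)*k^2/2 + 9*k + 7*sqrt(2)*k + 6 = (k + 1)*(k + 2)*(k + sqrt(2)/2)*(k + 3*sqrt(2))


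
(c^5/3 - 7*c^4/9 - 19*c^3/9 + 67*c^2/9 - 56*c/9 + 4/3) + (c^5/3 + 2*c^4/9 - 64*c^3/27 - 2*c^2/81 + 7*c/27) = 2*c^5/3 - 5*c^4/9 - 121*c^3/27 + 601*c^2/81 - 161*c/27 + 4/3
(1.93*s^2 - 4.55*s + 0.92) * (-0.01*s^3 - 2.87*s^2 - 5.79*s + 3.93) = -0.0193*s^5 - 5.4936*s^4 + 1.8746*s^3 + 31.289*s^2 - 23.2083*s + 3.6156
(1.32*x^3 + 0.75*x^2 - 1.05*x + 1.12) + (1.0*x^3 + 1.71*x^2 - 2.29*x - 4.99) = 2.32*x^3 + 2.46*x^2 - 3.34*x - 3.87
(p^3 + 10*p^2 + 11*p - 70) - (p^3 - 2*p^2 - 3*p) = 12*p^2 + 14*p - 70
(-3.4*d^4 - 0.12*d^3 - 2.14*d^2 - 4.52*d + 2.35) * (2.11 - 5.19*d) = 17.646*d^5 - 6.5512*d^4 + 10.8534*d^3 + 18.9434*d^2 - 21.7337*d + 4.9585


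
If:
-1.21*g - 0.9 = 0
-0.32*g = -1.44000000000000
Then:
No Solution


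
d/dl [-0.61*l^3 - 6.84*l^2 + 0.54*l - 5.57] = -1.83*l^2 - 13.68*l + 0.54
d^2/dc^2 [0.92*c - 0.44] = 0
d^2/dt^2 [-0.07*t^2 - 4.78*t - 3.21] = -0.140000000000000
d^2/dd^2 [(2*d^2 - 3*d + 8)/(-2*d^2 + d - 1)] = 2*(8*d^3 - 84*d^2 + 30*d + 9)/(8*d^6 - 12*d^5 + 18*d^4 - 13*d^3 + 9*d^2 - 3*d + 1)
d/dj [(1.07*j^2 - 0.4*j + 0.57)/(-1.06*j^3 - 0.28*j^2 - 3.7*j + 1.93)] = (1.1342*j^4 - 0.848*j^3 - 2.2584*j^2 + 4.4494*j + 1.337)/(1.1236*j^6 + 0.5936*j^5 + 7.9224*j^4 - 2.0196*j^3 + 12.6092*j^2 - 14.282*j + 3.7249)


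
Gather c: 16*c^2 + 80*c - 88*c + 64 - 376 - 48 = 16*c^2 - 8*c - 360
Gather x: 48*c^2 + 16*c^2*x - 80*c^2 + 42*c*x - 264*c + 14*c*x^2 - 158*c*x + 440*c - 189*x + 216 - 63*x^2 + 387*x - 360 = -32*c^2 + 176*c + x^2*(14*c - 63) + x*(16*c^2 - 116*c + 198) - 144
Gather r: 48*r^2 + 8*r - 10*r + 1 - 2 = 48*r^2 - 2*r - 1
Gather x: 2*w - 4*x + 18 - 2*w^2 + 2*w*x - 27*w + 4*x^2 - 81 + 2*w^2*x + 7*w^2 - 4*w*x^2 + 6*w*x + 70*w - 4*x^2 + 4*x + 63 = 5*w^2 - 4*w*x^2 + 45*w + x*(2*w^2 + 8*w)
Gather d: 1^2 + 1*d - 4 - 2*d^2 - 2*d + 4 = -2*d^2 - d + 1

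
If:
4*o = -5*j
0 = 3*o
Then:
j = 0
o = 0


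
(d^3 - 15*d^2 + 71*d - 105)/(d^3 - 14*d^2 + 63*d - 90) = (d - 7)/(d - 6)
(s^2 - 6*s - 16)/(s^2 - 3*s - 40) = (s + 2)/(s + 5)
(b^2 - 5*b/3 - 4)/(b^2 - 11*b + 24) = (b + 4/3)/(b - 8)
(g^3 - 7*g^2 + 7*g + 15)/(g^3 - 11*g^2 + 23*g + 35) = (g - 3)/(g - 7)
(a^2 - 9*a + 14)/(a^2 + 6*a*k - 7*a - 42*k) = (a - 2)/(a + 6*k)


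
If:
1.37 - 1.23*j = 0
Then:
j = 1.11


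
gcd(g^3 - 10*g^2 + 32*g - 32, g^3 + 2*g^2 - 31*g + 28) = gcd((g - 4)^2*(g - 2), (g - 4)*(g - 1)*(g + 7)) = g - 4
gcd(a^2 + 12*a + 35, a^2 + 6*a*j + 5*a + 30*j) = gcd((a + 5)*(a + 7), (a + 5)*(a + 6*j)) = a + 5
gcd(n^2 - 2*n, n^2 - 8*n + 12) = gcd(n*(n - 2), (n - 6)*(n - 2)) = n - 2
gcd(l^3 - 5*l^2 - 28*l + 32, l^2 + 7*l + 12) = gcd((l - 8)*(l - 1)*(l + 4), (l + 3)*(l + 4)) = l + 4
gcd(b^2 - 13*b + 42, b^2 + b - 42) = b - 6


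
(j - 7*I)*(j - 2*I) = j^2 - 9*I*j - 14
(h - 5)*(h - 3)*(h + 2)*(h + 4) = h^4 - 2*h^3 - 25*h^2 + 26*h + 120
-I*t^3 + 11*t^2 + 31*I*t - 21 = (t + 3*I)*(t + 7*I)*(-I*t + 1)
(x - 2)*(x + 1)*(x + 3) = x^3 + 2*x^2 - 5*x - 6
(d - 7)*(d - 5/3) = d^2 - 26*d/3 + 35/3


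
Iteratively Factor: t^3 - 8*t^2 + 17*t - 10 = (t - 5)*(t^2 - 3*t + 2) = (t - 5)*(t - 1)*(t - 2)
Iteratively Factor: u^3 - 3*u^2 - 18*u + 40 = (u + 4)*(u^2 - 7*u + 10) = (u - 2)*(u + 4)*(u - 5)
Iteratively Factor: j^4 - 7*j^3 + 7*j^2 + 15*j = (j - 3)*(j^3 - 4*j^2 - 5*j) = (j - 3)*(j + 1)*(j^2 - 5*j) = j*(j - 3)*(j + 1)*(j - 5)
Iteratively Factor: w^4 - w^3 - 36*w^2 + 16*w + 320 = (w - 4)*(w^3 + 3*w^2 - 24*w - 80) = (w - 4)*(w + 4)*(w^2 - w - 20) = (w - 4)*(w + 4)^2*(w - 5)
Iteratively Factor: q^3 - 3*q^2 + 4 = (q - 2)*(q^2 - q - 2) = (q - 2)^2*(q + 1)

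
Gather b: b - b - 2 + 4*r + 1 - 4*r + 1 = 0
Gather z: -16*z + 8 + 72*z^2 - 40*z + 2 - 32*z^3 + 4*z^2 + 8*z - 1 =-32*z^3 + 76*z^2 - 48*z + 9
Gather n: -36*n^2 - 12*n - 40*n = -36*n^2 - 52*n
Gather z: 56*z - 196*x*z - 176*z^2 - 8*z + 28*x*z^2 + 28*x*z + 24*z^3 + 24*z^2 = 24*z^3 + z^2*(28*x - 152) + z*(48 - 168*x)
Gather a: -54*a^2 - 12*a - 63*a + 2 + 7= -54*a^2 - 75*a + 9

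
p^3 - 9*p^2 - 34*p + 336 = (p - 8)*(p - 7)*(p + 6)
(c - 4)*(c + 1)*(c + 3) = c^3 - 13*c - 12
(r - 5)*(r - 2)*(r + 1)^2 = r^4 - 5*r^3 - 3*r^2 + 13*r + 10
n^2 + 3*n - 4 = (n - 1)*(n + 4)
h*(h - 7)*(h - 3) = h^3 - 10*h^2 + 21*h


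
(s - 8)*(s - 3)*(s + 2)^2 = s^4 - 7*s^3 - 16*s^2 + 52*s + 96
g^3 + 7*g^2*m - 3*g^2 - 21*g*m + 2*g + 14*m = (g - 2)*(g - 1)*(g + 7*m)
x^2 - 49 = (x - 7)*(x + 7)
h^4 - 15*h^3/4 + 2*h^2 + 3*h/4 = h*(h - 3)*(h - 1)*(h + 1/4)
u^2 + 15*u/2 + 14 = (u + 7/2)*(u + 4)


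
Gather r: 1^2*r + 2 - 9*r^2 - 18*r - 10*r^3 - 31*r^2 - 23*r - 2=-10*r^3 - 40*r^2 - 40*r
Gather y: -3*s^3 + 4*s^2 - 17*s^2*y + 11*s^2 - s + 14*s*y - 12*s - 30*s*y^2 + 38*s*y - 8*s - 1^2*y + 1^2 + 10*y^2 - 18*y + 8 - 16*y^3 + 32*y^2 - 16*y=-3*s^3 + 15*s^2 - 21*s - 16*y^3 + y^2*(42 - 30*s) + y*(-17*s^2 + 52*s - 35) + 9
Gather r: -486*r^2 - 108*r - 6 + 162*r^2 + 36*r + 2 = -324*r^2 - 72*r - 4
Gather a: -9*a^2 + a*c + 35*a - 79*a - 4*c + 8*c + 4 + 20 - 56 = -9*a^2 + a*(c - 44) + 4*c - 32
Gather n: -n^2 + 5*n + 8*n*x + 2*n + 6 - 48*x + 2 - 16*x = -n^2 + n*(8*x + 7) - 64*x + 8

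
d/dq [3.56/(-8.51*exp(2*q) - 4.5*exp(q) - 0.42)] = (60.5912*exp(q) + 16.02)*exp(q)/(8.51*exp(2*q) + 4.5*exp(q) + 0.42)^2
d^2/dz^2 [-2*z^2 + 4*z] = -4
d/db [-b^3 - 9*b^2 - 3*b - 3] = -3*b^2 - 18*b - 3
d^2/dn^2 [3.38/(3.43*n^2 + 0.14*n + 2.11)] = (-79.530724*n^2 - 3.246152*n + 3.38*(6.86*n + 0.14)*(13.72*n + 0.28) - 48.924148)/(3.43*n^2 + 0.14*n + 2.11)^3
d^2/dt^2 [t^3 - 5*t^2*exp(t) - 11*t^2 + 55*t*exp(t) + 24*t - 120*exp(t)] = -5*t^2*exp(t) + 35*t*exp(t) + 6*t - 20*exp(t) - 22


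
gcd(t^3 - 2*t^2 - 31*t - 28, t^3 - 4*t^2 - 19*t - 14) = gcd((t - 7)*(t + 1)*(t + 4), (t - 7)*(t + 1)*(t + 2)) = t^2 - 6*t - 7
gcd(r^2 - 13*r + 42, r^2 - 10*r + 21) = r - 7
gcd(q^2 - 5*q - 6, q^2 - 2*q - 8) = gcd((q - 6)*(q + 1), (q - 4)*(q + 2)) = 1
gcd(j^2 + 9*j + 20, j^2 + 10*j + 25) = j + 5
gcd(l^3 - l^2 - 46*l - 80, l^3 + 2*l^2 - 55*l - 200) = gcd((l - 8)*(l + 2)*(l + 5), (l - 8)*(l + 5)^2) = l^2 - 3*l - 40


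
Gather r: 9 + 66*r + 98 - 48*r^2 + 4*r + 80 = -48*r^2 + 70*r + 187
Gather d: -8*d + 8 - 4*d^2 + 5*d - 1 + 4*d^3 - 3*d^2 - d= 4*d^3 - 7*d^2 - 4*d + 7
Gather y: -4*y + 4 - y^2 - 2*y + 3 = -y^2 - 6*y + 7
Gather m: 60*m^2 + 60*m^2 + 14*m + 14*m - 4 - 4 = 120*m^2 + 28*m - 8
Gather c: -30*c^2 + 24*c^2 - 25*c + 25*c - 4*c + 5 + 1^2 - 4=-6*c^2 - 4*c + 2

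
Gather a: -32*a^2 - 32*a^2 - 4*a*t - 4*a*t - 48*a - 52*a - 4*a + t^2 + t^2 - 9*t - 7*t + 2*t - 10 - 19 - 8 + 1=-64*a^2 + a*(-8*t - 104) + 2*t^2 - 14*t - 36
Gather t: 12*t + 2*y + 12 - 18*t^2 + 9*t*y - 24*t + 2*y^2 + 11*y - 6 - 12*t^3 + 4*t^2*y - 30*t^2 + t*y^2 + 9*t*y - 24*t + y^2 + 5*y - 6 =-12*t^3 + t^2*(4*y - 48) + t*(y^2 + 18*y - 36) + 3*y^2 + 18*y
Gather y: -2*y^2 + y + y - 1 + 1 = -2*y^2 + 2*y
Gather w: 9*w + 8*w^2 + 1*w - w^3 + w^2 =-w^3 + 9*w^2 + 10*w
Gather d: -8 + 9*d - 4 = 9*d - 12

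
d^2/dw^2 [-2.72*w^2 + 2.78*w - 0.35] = -5.44000000000000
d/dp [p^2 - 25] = 2*p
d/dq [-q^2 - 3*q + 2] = -2*q - 3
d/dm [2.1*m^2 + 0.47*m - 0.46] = 4.2*m + 0.47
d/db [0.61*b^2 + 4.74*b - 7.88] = 1.22*b + 4.74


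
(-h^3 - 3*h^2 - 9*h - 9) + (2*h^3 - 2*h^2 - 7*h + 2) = h^3 - 5*h^2 - 16*h - 7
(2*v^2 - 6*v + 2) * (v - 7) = 2*v^3 - 20*v^2 + 44*v - 14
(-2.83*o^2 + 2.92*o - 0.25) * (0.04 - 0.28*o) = 0.7924*o^3 - 0.9308*o^2 + 0.1868*o - 0.01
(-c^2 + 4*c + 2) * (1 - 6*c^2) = 6*c^4 - 24*c^3 - 13*c^2 + 4*c + 2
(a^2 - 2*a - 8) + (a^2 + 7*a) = 2*a^2 + 5*a - 8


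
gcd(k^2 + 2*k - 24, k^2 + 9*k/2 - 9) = k + 6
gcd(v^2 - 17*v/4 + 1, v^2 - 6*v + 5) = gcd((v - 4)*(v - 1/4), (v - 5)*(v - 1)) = 1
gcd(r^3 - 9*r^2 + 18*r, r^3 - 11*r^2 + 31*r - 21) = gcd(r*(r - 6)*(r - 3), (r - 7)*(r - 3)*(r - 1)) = r - 3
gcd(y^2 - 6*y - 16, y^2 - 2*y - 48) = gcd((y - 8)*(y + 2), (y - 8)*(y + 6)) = y - 8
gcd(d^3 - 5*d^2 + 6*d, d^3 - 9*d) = d^2 - 3*d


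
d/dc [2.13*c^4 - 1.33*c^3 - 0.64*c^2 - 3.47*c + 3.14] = 8.52*c^3 - 3.99*c^2 - 1.28*c - 3.47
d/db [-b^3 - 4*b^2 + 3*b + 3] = -3*b^2 - 8*b + 3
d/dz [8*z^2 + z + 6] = 16*z + 1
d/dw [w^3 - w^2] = w*(3*w - 2)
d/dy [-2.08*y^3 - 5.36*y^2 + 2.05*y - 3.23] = -6.24*y^2 - 10.72*y + 2.05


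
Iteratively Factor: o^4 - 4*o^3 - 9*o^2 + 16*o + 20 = (o + 1)*(o^3 - 5*o^2 - 4*o + 20) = (o + 1)*(o + 2)*(o^2 - 7*o + 10) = (o - 2)*(o + 1)*(o + 2)*(o - 5)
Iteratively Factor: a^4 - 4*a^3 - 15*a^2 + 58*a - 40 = (a - 1)*(a^3 - 3*a^2 - 18*a + 40) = (a - 1)*(a + 4)*(a^2 - 7*a + 10) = (a - 5)*(a - 1)*(a + 4)*(a - 2)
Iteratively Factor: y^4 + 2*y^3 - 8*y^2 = (y + 4)*(y^3 - 2*y^2) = (y - 2)*(y + 4)*(y^2) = y*(y - 2)*(y + 4)*(y)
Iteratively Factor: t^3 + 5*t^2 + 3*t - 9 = (t + 3)*(t^2 + 2*t - 3) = (t + 3)^2*(t - 1)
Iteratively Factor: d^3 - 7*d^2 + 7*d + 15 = (d - 3)*(d^2 - 4*d - 5) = (d - 3)*(d + 1)*(d - 5)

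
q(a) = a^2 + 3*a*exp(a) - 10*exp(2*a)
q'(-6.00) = -12.04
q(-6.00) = 35.96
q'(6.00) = -3246611.82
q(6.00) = -1620250.20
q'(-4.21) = -8.57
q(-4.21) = 17.53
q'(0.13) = -21.82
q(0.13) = -12.51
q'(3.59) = -25752.04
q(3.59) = -12725.95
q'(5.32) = -831569.67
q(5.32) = -414437.44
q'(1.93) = -884.89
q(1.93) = -431.04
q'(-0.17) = -12.47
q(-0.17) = -7.52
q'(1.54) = -396.54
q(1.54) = -193.66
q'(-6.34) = -12.71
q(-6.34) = 40.16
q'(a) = 3*a*exp(a) + 2*a - 20*exp(2*a) + 3*exp(a)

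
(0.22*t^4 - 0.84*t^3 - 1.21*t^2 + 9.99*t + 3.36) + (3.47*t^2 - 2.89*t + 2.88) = 0.22*t^4 - 0.84*t^3 + 2.26*t^2 + 7.1*t + 6.24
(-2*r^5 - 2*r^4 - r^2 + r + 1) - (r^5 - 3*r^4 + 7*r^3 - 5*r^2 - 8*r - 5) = -3*r^5 + r^4 - 7*r^3 + 4*r^2 + 9*r + 6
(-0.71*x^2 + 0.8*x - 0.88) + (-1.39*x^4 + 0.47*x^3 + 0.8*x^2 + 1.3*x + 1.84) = -1.39*x^4 + 0.47*x^3 + 0.0900000000000001*x^2 + 2.1*x + 0.96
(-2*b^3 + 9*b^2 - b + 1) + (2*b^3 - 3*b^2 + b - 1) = 6*b^2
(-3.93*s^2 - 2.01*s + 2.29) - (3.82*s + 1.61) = -3.93*s^2 - 5.83*s + 0.68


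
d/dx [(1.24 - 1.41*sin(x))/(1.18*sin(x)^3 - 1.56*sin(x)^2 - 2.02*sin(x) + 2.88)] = (3.3276*sin(x)^3 - 6.5892*sin(x)^2 + 3.8688*sin(x) - 1.556)*cos(x)/(1.3924*sin(x)^6 - 3.6816*sin(x)^5 - 2.3336*sin(x)^4 + 13.0992*sin(x)^3 - 4.9052*sin(x)^2 - 11.6352*sin(x) + 8.2944)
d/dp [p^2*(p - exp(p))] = p*(-p*exp(p) + 3*p - 2*exp(p))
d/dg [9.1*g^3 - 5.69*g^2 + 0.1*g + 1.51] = 27.3*g^2 - 11.38*g + 0.1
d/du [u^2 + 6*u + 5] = 2*u + 6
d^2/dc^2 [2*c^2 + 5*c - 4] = 4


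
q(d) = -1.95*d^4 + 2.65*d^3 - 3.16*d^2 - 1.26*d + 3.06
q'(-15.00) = 28207.29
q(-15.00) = -108351.54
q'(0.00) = -1.26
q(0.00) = 3.06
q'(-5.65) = 1695.06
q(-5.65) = -2555.80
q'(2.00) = -44.50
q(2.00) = -22.10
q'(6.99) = -2320.95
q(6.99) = -3910.34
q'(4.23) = -476.10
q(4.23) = -482.54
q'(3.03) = -164.40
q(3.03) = -120.41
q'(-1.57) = 58.44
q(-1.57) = -24.85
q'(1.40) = -15.93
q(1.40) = -5.12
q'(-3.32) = 392.79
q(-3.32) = -361.47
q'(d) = -7.8*d^3 + 7.95*d^2 - 6.32*d - 1.26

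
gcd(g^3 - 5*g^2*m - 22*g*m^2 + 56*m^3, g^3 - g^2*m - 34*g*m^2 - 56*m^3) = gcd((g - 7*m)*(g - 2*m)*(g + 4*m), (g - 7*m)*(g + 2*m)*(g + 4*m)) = g^2 - 3*g*m - 28*m^2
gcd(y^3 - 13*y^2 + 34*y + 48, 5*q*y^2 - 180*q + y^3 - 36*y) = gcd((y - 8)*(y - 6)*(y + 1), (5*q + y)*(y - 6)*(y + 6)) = y - 6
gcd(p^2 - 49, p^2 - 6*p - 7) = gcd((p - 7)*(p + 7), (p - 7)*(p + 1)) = p - 7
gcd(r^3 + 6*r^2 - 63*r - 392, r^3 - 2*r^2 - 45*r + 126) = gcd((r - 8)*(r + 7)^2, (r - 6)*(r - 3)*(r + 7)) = r + 7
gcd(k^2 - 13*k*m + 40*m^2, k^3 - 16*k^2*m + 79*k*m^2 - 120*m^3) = k^2 - 13*k*m + 40*m^2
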